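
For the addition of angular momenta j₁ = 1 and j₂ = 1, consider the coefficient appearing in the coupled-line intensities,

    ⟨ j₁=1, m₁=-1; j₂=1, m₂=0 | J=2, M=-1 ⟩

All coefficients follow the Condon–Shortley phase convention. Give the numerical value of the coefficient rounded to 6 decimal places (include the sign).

+0.707107

√[5·0!2!2!/5! · 0!2!1!1!1!3!] = √(2)
  +(−1)^0/∏(0,0,2,1,0,1)! = 1/2  (running 1/2)
⟨..|..⟩ = √(2)·(1/2) = +0.707107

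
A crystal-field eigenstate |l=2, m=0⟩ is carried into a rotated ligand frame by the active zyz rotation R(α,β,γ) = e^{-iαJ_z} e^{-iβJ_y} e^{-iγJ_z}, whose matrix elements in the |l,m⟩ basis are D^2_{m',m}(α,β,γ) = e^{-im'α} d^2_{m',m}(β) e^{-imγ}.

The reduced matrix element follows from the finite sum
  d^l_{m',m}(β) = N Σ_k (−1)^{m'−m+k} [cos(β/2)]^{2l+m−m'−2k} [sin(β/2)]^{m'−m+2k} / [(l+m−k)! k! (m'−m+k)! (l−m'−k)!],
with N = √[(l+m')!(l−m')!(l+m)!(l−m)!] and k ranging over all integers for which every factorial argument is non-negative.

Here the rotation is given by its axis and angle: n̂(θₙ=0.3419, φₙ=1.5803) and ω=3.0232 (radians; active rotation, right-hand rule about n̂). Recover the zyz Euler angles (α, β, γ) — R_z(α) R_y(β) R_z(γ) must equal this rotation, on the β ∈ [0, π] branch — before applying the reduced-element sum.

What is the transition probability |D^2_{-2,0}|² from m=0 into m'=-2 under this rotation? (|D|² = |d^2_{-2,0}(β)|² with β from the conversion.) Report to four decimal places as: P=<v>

Axis–angle → zyz. n̂ = (sinθₙcosφₙ, sinθₙsinφₙ, cosθₙ) = (-0.003186, +0.335263, +0.942119), ω = 3.0232.
R = I cosω + sinω [n̂]ₓ + (1−cosω) n̂n̂ᵀ gives
  R = [-0.992980, -0.113409, +0.033617; +0.109151, -0.768985, +0.629880; -0.045583, +0.629127, +0.775965]
β = atan2(√(R₁₃²+R₂₃²), R₃₃) = 0.682553; α = atan2(R₂₃, R₁₃) mod 2π = 1.517476; γ = atan2(R₃₂, −R₃₁) mod 2π = 1.498469
Split into d^2_{-2,0}(β=0.6826) × two z-phases.
c=cos(0.682553/2)=0.942328, s=sin(0.682553/2)=0.334690; N=√[1·24·2·2]=9.797959
Admissible k: 2..2 (factorial args all ≥0)
  k=2: (−1)^0·9.7980/(4)·0.9423^2·0.3347^2 = +0.243650
d^2_{-2,0}(0.6826) = +0.243650
|D^2_{-2,0}|² = |d^2_{-2,0}(β)|² = (+0.243650)² = 0.059365 (the z-rotation phases have unit modulus)

P=0.0594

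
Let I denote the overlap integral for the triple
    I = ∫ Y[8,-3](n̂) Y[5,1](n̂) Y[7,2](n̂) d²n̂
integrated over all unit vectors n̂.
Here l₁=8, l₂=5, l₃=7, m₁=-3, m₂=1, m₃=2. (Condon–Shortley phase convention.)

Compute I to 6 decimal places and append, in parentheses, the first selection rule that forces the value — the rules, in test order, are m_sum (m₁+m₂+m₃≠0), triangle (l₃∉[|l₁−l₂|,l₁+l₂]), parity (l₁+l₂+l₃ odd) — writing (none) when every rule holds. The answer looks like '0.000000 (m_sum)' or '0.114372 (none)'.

-0.113347 (none)

m-sum 0 ✓  L=20 even ✓  3≤7≤13 ✓
Π(2lᵢ+1) = 17×11×15 = 2805
triangle coeff Δ(8,5,7) = 1/814773960
Σ_t [1,5]: t=1:−1/87091200 t=2:+1/4976640 t=3:−1/2073600 t=4:+1/4976640 t=5:−1/87091200 = -1/9676800
(3j)²=360/46189 [(8 5 7; 0 0 0)], sign=+1
Σ_t [2,6]: t=2:+1/418037760 t=3:−1/17418240 t=4:+1/5806080 t=5:−1/12441600 t=6:+1/248832000 = 61/1492992000
(3j)²=3721/503880 [(8 5 7; -3 1 2)], sign=-1
⇒ 4πI² = 167445/1037153
I = (-1)√(167445/1037153/(4π)) = -0.11334693
No selection rule forces the value: the integral is nonzero (none).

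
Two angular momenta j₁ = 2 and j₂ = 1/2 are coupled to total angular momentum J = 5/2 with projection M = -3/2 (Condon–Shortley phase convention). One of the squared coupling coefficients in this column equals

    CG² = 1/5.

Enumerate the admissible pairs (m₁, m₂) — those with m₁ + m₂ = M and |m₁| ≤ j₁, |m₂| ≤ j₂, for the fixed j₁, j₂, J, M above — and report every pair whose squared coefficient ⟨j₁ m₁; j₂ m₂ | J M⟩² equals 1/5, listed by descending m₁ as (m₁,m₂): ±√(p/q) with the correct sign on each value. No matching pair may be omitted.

Admissible pairs with m₁+m₂ = M = -3/2: (-2,1/2), (-1,-1/2)
  (m₁,m₂)=(-1,-1/2): CG² = 4/5, CG = +√(4/5)
  (m₁,m₂)=(-2,1/2): CG² = 1/5, CG = +√(1/5)   ← matches the target
Pairs with CG² = 1/5: (-2,1/2): +√(1/5)

(-2,1/2): +√(1/5)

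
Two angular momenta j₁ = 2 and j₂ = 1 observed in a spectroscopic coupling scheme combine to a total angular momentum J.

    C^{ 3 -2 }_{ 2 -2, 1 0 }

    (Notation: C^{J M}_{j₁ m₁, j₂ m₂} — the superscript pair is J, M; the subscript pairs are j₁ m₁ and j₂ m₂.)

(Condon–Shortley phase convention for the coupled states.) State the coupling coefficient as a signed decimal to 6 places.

+√(1/3) ≈ +0.577350

√[7·0!4!2!/7! · 0!4!1!1!1!5!] = √(192)
  +(−1)^0/∏(0,0,4,1,0,1)! = 1/24  (running 1/24)
⟨..|..⟩ = √(192)·(1/24) = +0.577350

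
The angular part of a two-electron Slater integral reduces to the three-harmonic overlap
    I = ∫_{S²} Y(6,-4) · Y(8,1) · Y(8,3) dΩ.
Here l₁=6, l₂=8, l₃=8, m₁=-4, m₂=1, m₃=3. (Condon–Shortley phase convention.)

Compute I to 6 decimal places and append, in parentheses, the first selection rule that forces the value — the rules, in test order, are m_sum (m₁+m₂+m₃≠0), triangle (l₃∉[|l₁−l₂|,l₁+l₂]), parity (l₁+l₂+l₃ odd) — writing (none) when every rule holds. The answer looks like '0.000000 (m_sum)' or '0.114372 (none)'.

-0.097571 (none)

m-sum 0 ✓  L=22 even ✓  2≤8≤14 ✓
Π(2lᵢ+1) = 13×17×17 = 3757
triangle coeff Δ(6,8,8) = 1/13742520792
Σ_t [0,6]: t=0:+1/41803776000 t=1:−1/435456000 t=2:+1/39813120 t=3:−1/18662400 t=4:+1/39813120 t=5:−1/435456000 t=6:+1/41803776000 = -11/1393459200
(3j)²=600/96577 [(6 8 8; 0 0 0)], sign=-1
Σ_t [4,6]: t=4:+1/497664000 t=5:−1/248832000 t=6:+1/1045094400 = -11/10450944000
(3j)²=495/96577 [(6 8 8; -4 1 3)], sign=+1
⇒ 4πI² = 297000/2482597
I = (-1)√(297000/2482597/(4π)) = -0.09757087
No selection rule forces the value: the integral is nonzero (none).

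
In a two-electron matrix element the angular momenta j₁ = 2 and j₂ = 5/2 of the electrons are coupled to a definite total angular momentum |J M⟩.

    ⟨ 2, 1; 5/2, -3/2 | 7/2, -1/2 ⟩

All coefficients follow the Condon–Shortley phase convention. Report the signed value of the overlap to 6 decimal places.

+0.619780

j₁+j₂−J=1  J+j₁−j₂=3  J−j₁+j₂=4  j₁+j₂+J+1=9
(j₁±m₁, j₂±m₂, J±M) = (3,1,1,4,3,4)
P² = 2304/35
sum k=0..1:
  [0] +1/12 = 1/12
  [1] −1/144 = -1/144
S = 11/144
C² = P²·S² = 121/315 ; C = +0.619780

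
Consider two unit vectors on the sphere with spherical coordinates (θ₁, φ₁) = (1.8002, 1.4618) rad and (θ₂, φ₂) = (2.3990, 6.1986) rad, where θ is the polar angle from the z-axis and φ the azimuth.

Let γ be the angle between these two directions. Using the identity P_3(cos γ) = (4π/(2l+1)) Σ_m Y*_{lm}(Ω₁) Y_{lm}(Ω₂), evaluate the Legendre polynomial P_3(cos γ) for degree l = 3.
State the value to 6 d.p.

Addition theorem: P_3(cos γ) = (4π/7) Σ_m Y*_{lm}(Ω₁) Y_{lm}(Ω₂), m = −3…3:
  m=-3: (-0.123751-0.364870i) × (+0.124870+0.032385i) = -0.003637-0.049569i  (running Σ = -0.003637-0.049569i)
  m=-2: (+0.215164-0.047661i) × (-0.339353-0.057963i) = -0.075779+0.003703i  (running Σ = -0.079416-0.045866i)
  m=-1: (-0.025383-0.231961i) × (+0.373178+0.031641i) = -0.002133-0.087366i  (running Σ = -0.081549-0.133232i)
  m=0: (+0.232637-0.000000i) × (+0.078693+0.000000i) = +0.018307+0.000000i  (running Σ = -0.063242-0.133232i)
  m=1: (+0.025383-0.231961i) × (-0.373178+0.031641i) = -0.002133+0.087366i  (running Σ = -0.065375-0.045866i)
  m=2: (+0.215164+0.047661i) × (-0.339353+0.057963i) = -0.075779-0.003703i  (running Σ = -0.141154-0.049569i)
  m=3: (+0.123751-0.364870i) × (-0.124870+0.032385i) = -0.003637+0.049569i  (running Σ = -0.144791+0.000000i)
Total Σ_m = -0.144791+0.000000i. Multiply by 1.795196: -0.259928+0.000000i. P_3(cos γ) = -0.259928

-0.259928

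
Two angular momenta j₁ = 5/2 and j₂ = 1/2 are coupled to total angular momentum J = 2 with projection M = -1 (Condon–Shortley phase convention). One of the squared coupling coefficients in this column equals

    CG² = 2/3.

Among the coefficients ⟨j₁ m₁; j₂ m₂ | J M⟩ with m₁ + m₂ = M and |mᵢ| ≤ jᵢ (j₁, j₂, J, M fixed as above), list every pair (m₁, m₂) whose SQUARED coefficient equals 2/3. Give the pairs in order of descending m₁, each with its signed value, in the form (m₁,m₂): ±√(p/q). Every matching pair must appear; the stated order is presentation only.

(-3/2,1/2): −√(2/3)

Admissible pairs with m₁+m₂ = M = -1: (-3/2,1/2), (-1/2,-1/2)
  (m₁,m₂)=(-1/2,-1/2): CG² = 1/3, CG = +√(1/3)
  (m₁,m₂)=(-3/2,1/2): CG² = 2/3, CG = −√(2/3)   ← matches the target
Pairs with CG² = 2/3: (-3/2,1/2): −√(2/3)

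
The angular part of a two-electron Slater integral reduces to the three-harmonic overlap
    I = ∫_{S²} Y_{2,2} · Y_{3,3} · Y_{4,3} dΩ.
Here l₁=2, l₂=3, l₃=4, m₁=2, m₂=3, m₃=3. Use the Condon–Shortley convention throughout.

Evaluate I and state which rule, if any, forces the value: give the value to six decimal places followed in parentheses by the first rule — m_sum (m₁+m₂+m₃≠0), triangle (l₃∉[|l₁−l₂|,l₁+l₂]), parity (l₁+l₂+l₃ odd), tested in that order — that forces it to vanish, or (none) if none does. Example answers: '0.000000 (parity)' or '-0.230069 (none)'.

0.000000 (m_sum)

m-sum = 2 + 3 + 3 = 8 ≠ 0 ⇒ I = 0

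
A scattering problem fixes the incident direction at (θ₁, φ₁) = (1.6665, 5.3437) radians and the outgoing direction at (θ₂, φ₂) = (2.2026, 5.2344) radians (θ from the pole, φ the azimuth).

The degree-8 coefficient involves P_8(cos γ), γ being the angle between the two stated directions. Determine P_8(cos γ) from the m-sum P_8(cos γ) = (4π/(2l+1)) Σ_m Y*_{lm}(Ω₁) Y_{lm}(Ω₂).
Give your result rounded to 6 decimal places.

-0.293276

Summing Y*_{l m}(θ₁,φ₁)·Y_{l m}(θ₂,φ₂) over m ∈ [−8, 8]; prefactor 4π/(2·8+1) = 0.739198:
  m=-8: Y*=+0.164805-0.468730i  Y=-0.047357+0.079671i  product +0.029539+0.035328i
  m=-7: Y*=-0.182645+0.055143i  Y=-0.133046-0.236474i  product +0.037340+0.035854i
  m=-6: Y*=-0.252306-0.190325i  Y=+0.439879+0.004191i  product -0.110186-0.084777i
  m=-5: Y*=-0.003253+0.217398i  Y=-0.185928+0.316213i  product -0.068139-0.041449i
  m=-4: Y*=-0.208150+0.147456i  Y=+0.011393+0.020027i  product -0.005325-0.002489i
  m=-3: Y*=+0.215915+0.072304i  Y=-0.358907-0.001710i  product -0.077370-0.026320i
  m=-2: Y*=+0.068875+0.216375i  Y=+0.086490-0.148712i  product +0.038134+0.008472i
  m=-1: Y*=+0.136644-0.186895i  Y=-0.143758-0.249912i  product -0.066351-0.007281i
  m=+0: Y*=+0.218658-0.000000i  Y=+0.219363+0.000000i  product +0.047965+0.000000i
  m=+1: Y*=-0.136644-0.186895i  Y=+0.143758-0.249912i  product -0.066351+0.007281i
  m=+2: Y*=+0.068875-0.216375i  Y=+0.086490+0.148712i  product +0.038134-0.008472i
  m=+3: Y*=-0.215915+0.072304i  Y=+0.358907-0.001710i  product -0.077370+0.026320i
  m=+4: Y*=-0.208150-0.147456i  Y=+0.011393-0.020027i  product -0.005325+0.002489i
  m=+5: Y*=+0.003253+0.217398i  Y=+0.185928+0.316213i  product -0.068139+0.041449i
  m=+6: Y*=-0.252306+0.190325i  Y=+0.439879-0.004191i  product -0.110186+0.084777i
  m=+7: Y*=+0.182645+0.055143i  Y=+0.133046-0.236474i  product +0.037340-0.035854i
  m=+8: Y*=+0.164805+0.468730i  Y=-0.047357-0.079671i  product +0.029539-0.035328i
Accumulated sum -0.396749-0.000000i; after 4π/(2l+1) scaling, -0.293276-0.000000i ⇒ P_8 = -0.293276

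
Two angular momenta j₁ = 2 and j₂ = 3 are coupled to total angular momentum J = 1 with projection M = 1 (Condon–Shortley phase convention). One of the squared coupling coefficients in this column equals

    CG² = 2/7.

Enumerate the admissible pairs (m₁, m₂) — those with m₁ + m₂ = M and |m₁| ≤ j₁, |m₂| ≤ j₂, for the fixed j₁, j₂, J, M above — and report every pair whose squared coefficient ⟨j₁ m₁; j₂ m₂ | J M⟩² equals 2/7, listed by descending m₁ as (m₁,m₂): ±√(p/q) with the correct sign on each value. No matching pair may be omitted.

Admissible pairs with m₁+m₂ = M = 1: (-2,3), (-1,2), (0,1), (1,0), (2,-1)
  (m₁,m₂)=(2,-1): CG² = 1/35, CG = +√(1/35)
  (m₁,m₂)=(1,0): CG² = 3/35, CG = −√(3/35)
  (m₁,m₂)=(0,1): CG² = 6/35, CG = +√(6/35)
  (m₁,m₂)=(-1,2): CG² = 2/7, CG = −√(2/7)   ← matches the target
  (m₁,m₂)=(-2,3): CG² = 3/7, CG = +√(3/7)
Pairs with CG² = 2/7: (-1,2): −√(2/7)

(-1,2): −√(2/7)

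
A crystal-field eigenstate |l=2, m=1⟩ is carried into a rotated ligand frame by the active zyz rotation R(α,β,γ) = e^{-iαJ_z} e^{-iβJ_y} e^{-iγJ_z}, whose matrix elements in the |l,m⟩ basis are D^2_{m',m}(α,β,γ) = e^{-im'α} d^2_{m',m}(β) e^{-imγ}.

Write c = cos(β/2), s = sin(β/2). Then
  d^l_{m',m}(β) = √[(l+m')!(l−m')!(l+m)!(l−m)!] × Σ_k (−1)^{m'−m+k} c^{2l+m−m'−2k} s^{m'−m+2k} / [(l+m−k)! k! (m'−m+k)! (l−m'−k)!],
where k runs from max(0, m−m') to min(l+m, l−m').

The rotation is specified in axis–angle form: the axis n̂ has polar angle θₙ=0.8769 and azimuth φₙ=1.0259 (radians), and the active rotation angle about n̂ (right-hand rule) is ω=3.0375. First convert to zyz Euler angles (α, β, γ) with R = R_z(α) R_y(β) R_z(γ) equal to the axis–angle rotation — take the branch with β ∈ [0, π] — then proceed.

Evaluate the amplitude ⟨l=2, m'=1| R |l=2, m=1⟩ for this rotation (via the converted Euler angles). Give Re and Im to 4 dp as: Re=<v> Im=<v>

Re=0.5501 Im=0.0902

Axis–angle → zyz. n̂ = (sinθₙcosφₙ, sinθₙsinφₙ, cosθₙ) = (+0.398471, +0.657429, +0.639537), ω = 3.0375.
R = I cosω + sinω [n̂]ₓ + (1−cosω) n̂n̂ᵀ gives
  R = [-0.677888, +0.456064, +0.576605; +0.588966, -0.132501, +0.797222; +0.439985, +0.880028, -0.178785]
β = atan2(√(R₁₃²+R₂₃²), R₃₃) = 1.750548; α = atan2(R₂₃, R₁₃) mod 2π = 0.944625; γ = atan2(R₃₂, −R₃₁) mod 2π = 2.034417
Split into d^2_{1,1}(β=1.7505) × two z-phases.
With c≡cos(β/2)=0.640787 and s≡sin(β/2)=0.767719, N=[6·1·6·1]^{1/2}=6.000000
k: max(0,(1)−(1))=0 … min(2+(1),2−(1))=1
  k=0: (−1)^0·6.0000/(6)·0.6408^4·0.7677^0 = +0.168599
  k=1: (−1)^1·6.0000/(2)·0.6408^2·0.7677^2 = -0.726027
d^2_{1,1}(1.7505) = +0.168599 -0.726027 = -0.557428
D = (+0.586047-0.810277i)·(-0.557428)·(-0.447190-0.894439i) = +0.550080+0.090212i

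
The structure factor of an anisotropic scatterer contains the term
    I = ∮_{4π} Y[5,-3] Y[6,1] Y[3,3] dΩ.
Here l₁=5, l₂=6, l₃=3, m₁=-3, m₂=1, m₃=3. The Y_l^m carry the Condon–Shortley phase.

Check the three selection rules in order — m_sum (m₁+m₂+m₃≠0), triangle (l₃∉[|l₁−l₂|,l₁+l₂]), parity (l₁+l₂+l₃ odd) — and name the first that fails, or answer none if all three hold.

m_sum

azimuthal sum: -3 + 1 + 3 = 1  ✗
1 ≤ 3 ≤ 11 (triangle on l)
L = 5 + 6 + 3 = 14 (even)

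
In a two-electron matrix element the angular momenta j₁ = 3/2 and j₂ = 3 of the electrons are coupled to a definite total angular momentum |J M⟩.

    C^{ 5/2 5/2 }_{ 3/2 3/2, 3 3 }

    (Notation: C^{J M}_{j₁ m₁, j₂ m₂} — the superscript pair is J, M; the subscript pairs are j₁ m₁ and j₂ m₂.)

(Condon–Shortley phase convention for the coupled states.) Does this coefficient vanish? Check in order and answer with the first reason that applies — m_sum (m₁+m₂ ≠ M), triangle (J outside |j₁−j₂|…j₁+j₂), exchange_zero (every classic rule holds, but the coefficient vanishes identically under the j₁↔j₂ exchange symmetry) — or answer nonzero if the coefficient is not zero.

m-sum: m₁+m₂ = 3/2+3 = 9/2, M = 5/2  ✗ ⇒ coefficient is 0

m_sum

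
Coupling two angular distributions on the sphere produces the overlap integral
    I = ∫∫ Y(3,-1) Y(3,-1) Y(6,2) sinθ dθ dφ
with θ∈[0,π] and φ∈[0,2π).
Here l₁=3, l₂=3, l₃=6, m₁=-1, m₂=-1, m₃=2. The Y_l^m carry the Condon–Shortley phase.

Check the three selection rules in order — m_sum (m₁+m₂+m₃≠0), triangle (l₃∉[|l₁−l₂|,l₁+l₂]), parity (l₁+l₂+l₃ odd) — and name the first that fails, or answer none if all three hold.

none

azimuthal sum: -1 − 1 + 2 = 0  ✓
0 ≤ 6 ≤ 6 (triangle on l)  ✓
L = 3 + 3 + 6 = 12 (even)  ✓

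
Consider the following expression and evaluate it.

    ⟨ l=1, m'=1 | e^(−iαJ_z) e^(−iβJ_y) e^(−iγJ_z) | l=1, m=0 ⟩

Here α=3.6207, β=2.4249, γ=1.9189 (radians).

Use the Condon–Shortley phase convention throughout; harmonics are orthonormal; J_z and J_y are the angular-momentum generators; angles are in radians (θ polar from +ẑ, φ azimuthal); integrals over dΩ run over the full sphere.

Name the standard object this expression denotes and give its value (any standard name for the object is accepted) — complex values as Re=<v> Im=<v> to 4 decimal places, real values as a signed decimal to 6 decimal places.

This is a Wigner D-matrix element — the rotation-matrix element ⟨l m'| R(α,β,γ) |l m⟩ in the angular-momentum basis.
D^1_{1,0}(3.6207,2.4249,1.9189) = e^{-i·1·3.6207}·d^1_{1,0}(2.4249)·e^{-i·0·1.9189}. Compute d first:
c=cos(2.424900/2)=0.350726, s=sin(2.424900/2)=0.936478; N=√[2·1·1·1]=1.414214
The bounds max(0,m−m')=0 and min(l+m,l−m')=0 give 1 term
  k=0: (−1)^1·1.4142/(1)·0.3507^1·0.9365^1 = -0.464495
d^1_{1,0}(2.4249) = -0.464495
D = (-0.887407+0.460987i)·(-0.464495)·(+1.000000+0.000000i) = +0.412196-0.214126i

Wigner D-matrix element, Re=0.4122 Im=-0.2141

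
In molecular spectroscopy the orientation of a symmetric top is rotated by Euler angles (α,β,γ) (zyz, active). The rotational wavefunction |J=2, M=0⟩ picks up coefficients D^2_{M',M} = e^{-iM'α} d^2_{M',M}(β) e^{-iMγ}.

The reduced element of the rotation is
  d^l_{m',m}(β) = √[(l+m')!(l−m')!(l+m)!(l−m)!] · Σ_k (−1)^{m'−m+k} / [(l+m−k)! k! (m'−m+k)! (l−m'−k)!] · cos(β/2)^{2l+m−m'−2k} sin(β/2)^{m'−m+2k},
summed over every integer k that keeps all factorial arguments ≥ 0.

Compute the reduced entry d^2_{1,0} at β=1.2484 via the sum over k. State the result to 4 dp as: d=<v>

d=-0.3681

d^2_{1,0}(β=1.2484) via the finite sum:
With c≡cos(β/2)=0.811431 and s≡sin(β/2)=0.584448, N=[6·1·2·2]^{1/2}=4.898979
The bounds max(0,m−m')=0 and min(l+m,l−m')=1 give 2 terms
  k=0: (−1)^1·4.8990/(2)·0.8114^3·0.5844^1 = -0.764850
  k=1: (−1)^2·4.8990/(2)·0.8114^1·0.5844^3 = +0.396794
d^2_{1,0}(1.2484) = -0.764850 +0.396794 = -0.368056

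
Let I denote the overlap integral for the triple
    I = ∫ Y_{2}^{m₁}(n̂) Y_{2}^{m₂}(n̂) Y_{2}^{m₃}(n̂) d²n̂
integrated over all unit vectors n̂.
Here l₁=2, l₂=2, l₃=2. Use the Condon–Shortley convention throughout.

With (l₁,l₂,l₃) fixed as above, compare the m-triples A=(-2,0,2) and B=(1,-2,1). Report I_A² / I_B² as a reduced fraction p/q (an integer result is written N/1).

Shared (l₁,l₂,l₃)=(2,2,2): N and (l;000)² cancel in I_A²/I_B².
A: Δ = 2!·2!·2!/7! = 1/630; Racah Σ t=2..2: t=2:+1/8 = 1/8; ⇒ 3j(2 2 2; -2 0 2)² = 2/35, sgn +1
B: Δ = 2!·2!·2!/7! = 1/630; Racah Σ t=0..0: t=0:+1/4 = 1/4; ⇒ 3j(2 2 2; 1 -2 1)² = 3/35, sgn -1
I_A²/I_B² = (2/35)/(3/35) = 2/3

2/3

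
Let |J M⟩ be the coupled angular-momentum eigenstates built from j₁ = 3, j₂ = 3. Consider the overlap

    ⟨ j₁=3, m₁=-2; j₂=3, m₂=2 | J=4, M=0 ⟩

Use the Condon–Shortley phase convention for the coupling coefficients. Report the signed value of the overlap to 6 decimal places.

√[9·2!4!4!/11! · 1!5!5!1!4!4!] = √(165888/77)
  +(−1)^1/∏(1,1,4,4,0,0)! = -1/576  (running -1/576)
  +(−1)^2/∏(2,0,3,3,1,1)! = 1/72  (running 7/576)
⟨..|..⟩ = √(165888/77)·(7/576) = +0.564076

+√(7/22) ≈ +0.564076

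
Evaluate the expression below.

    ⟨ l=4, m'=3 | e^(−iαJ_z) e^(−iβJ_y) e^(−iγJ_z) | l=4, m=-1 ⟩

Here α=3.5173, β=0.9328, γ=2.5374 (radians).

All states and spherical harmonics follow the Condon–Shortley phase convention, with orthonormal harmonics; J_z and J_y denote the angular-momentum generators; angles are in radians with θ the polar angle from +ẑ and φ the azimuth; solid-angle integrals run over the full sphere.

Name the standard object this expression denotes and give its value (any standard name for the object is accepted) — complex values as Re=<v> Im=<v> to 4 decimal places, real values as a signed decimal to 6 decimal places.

Wigner D-matrix element, Re=-0.0467 Im=-0.2882

This is a Wigner D-matrix element — the rotation-matrix element ⟨l m'| R(α,β,γ) |l m⟩ in the angular-momentum basis.
First d^4_{3,-1}(β=0.9328), then the phase factors e^{-i(3)α} and e^{-i(-1)γ}:
c=cos(0.932800/2)=0.893193, s=sin(0.932800/2)=0.449674; N=√[5040·1·6·120]=1904.940944
The bounds max(0,m−m')=0 and min(l+m,l−m')=1 give 2 terms
  k=0: (−1)^4·1904.9409/(144)·0.8932^4·0.4497^4 = +0.344263
  k=1: (−1)^5·1904.9409/(240)·0.8932^2·0.4497^6 = -0.052354
d^4_{3,-1}(0.9328) = +0.344263 -0.052354 = +0.291909
Attach z-rotation phases: D = e^{-i(3)(3.5173)}·(+0.291909)·e^{-i(-1)(2.5374)} = -0.046656-0.288157i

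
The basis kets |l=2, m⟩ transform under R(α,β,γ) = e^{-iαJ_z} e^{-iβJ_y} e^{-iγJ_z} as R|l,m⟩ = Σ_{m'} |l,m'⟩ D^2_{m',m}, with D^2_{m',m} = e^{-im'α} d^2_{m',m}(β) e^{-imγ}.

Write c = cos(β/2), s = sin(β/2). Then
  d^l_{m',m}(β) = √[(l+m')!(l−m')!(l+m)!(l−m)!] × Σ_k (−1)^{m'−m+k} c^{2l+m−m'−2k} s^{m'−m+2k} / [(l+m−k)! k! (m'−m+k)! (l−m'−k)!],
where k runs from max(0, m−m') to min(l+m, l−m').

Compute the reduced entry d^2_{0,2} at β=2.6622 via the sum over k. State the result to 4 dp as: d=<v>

d=0.1303

d^2_{0,2}(β=2.6622) via the finite sum:
c=cos(2.662200/2)=0.237408, s=sin(2.662200/2)=0.971410; N=√[2·2·24·1]=9.797959
k∈{2} keeps every argument non-negative
  k=2: (−1)^0·9.7980/(4)·0.2374^2·0.9714^2 = +0.130278
d^2_{0,2}(2.6622) = +0.130278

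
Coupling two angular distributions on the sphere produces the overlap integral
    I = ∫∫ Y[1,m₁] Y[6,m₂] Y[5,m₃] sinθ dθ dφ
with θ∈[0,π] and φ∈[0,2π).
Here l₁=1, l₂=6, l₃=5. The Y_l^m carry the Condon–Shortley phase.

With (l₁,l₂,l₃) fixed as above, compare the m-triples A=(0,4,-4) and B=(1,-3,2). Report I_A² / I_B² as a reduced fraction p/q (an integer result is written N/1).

5/9

l's match ⇒ only the (l;m) 3-j factors differ between A and B.
A: triangle coeff Δ(1,6,5) = 1/858; Σ_t [1,1]: t=1:−1/362880 = -1/362880; (3j)²=10/429 [(1 6 5; 0 4 -4)], sign=+1
B: triangle coeff Δ(1,6,5) = 1/858; Σ_t [0,0]: t=0:+1/60480 = 1/60480; (3j)²=6/143 [(1 6 5; 1 -3 2)], sign=-1
I_A²/I_B² = (10/429)/(6/143) = 5/9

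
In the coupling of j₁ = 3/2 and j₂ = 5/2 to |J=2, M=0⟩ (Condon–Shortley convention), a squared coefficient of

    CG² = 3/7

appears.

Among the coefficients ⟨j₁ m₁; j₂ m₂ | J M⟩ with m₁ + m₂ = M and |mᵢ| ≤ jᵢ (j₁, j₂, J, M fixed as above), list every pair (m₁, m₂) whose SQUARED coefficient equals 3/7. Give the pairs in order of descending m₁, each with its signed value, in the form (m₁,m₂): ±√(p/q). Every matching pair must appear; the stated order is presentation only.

Admissible pairs with m₁+m₂ = M = 0: (-3/2,3/2), (-1/2,1/2), (1/2,-1/2), (3/2,-3/2)
  (m₁,m₂)=(3/2,-3/2): CG² = 3/7, CG = +√(3/7)   ← matches the target
  (m₁,m₂)=(1/2,-1/2): CG² = 1/14, CG = −√(1/14)
  (m₁,m₂)=(-1/2,1/2): CG² = 1/14, CG = −√(1/14)
  (m₁,m₂)=(-3/2,3/2): CG² = 3/7, CG = +√(3/7)   ← matches the target
Pairs with CG² = 3/7: (3/2,-3/2): +√(3/7); (-3/2,3/2): +√(3/7)

(3/2,-3/2): +√(3/7); (-3/2,3/2): +√(3/7)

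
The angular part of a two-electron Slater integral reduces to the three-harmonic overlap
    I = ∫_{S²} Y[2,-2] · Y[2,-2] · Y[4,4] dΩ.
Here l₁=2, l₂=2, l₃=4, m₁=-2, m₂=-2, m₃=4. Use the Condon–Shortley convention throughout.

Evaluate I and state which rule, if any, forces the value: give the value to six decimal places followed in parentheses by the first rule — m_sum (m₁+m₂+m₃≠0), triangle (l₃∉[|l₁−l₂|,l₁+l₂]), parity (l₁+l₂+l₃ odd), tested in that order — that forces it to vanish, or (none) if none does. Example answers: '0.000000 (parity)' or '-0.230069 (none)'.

0.337168 (none)

Rules hold: Σm=0, L=8 even, 0≤4≤4.
N = 5·5·9 = 225
Δ = 0!·4!·4!/9! = 1/630
Racah Σ t=0..0: t=0:+1/16 = 1/16
⇒ 3j(2 2 4; 0 0 0)² = 2/35, sgn +1
Racah Σ t=0..0: t=0:+1/576 = 1/576
⇒ 3j(2 2 4; -2 -2 4)² = 1/9, sgn +1
4πI² = N·(3j₀)²·(3jₘ)² = 10/7
I = +1·√(1.42857/4π) = 0.33716777
No selection rule forces the value: the integral is nonzero (none).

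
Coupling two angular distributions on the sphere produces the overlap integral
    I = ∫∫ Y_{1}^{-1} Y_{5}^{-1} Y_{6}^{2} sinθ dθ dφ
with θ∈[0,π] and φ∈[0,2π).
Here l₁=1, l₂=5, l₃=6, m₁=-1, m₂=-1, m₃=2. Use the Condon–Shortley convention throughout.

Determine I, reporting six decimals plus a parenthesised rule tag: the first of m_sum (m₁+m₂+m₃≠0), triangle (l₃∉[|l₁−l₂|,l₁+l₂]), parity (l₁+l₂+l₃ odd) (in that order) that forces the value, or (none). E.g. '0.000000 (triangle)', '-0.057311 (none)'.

m-sum 0 ✓  L=12 even ✓  4≤6≤6 ✓
Π(2lᵢ+1) = 3×11×13 = 429
triangle coeff Δ(1,5,6) = 1/858
Σ_t [0,0]: t=0:+1/14400 = 1/14400
(3j)²=6/143 [(1 5 6; 0 0 0)], sign=+1
Σ_t [0,0]: t=0:+1/34560 = 1/34560
(3j)²=14/429 [(1 5 6; -1 -1 2)], sign=+1
⇒ 4πI² = 84/143
I = (+1)√(84/143/(4π)) = 0.21620548
No selection rule forces the value: the integral is nonzero (none).

0.216205 (none)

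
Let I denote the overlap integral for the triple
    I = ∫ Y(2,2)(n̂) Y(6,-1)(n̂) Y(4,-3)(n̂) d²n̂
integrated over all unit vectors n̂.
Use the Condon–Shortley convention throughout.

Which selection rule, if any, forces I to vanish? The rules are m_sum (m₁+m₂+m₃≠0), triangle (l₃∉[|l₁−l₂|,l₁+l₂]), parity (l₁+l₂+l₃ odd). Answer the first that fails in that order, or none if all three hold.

m₁+m₂+m₃ = 2 − 1 − 3 = -2  ✗
triangle: |2−6|=4 ≤ l₃=4 ≤ 2+6=8
parity: l₁+l₂+l₃ = 12 is even

m_sum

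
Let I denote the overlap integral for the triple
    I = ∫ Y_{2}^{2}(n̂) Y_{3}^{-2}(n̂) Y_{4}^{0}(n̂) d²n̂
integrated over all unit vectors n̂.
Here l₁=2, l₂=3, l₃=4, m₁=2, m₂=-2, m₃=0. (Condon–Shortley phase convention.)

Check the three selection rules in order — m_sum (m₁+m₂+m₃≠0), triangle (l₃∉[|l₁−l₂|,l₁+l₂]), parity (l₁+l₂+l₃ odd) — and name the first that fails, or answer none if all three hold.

parity

azimuthal sum: 2 − 2 + 0 = 0  ✓
1 ≤ 4 ≤ 5 (triangle on l)  ✓
L = 2 + 3 + 4 = 9 (odd)  ✗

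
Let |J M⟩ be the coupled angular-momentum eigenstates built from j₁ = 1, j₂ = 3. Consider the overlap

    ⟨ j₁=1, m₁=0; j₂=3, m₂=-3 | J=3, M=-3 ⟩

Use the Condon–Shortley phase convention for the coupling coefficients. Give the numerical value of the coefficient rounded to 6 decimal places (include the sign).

+√(3/4) ≈ +0.866025

√[7·1!1!5!/8! · 1!1!0!6!0!6!] = √(10800)
  +(−1)^0/∏(0,1,1,0,0,5)! = 1/120  (running 1/120)
⟨..|..⟩ = √(10800)·(1/120) = +0.866025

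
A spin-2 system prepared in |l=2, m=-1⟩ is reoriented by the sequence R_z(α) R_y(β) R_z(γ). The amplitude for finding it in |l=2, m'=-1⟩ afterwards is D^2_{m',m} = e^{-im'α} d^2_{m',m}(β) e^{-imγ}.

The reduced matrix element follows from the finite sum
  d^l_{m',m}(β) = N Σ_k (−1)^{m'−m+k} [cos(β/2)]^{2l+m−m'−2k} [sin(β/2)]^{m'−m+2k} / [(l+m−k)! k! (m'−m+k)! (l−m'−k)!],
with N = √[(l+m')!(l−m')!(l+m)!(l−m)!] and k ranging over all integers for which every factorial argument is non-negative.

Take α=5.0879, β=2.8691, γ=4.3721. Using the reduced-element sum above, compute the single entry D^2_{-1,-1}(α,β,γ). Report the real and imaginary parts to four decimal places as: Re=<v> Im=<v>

Re=0.0540 Im=0.0019

D^2_{-1,-1}(5.0879,2.8691,4.3721) = e^{-i·-1·5.0879}·d^2_{-1,-1}(2.8691)·e^{-i·-1·4.3721}. Compute d first:
With c≡cos(β/2)=0.135825 and s≡sin(β/2)=0.990733, N=[1·6·1·6]^{1/2}=6.000000
k: max(0,(-1)−(-1))=0 … min(2+(-1),2−(-1))=1
  k=0: (−1)^0·6.0000/(6)·0.1358^4·0.9907^0 = +0.000340
  k=1: (−1)^1·6.0000/(2)·0.1358^2·0.9907^2 = -0.054324
d^2_{-1,-1}(2.8691) = +0.000340 -0.054324 = -0.053984
D = (+0.366748-0.930320i)·(-0.053984)·(-0.333760-0.942658i) = +0.053951+0.001901i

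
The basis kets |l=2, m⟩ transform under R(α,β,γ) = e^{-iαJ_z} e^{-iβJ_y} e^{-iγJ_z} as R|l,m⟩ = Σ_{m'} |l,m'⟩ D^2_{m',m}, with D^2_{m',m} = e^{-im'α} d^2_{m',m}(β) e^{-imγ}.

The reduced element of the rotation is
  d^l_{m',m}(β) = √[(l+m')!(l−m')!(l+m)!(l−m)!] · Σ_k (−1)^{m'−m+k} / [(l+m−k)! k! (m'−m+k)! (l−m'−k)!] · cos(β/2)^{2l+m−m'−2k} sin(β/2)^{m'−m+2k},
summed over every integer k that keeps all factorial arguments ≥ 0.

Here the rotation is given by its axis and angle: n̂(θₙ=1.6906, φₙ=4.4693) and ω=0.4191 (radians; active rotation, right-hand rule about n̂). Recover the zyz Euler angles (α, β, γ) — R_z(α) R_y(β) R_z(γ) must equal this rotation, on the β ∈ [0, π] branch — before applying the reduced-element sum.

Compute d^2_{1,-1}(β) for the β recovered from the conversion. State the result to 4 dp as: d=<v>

Axis–angle → zyz. n̂ = (sinθₙcosφₙ, sinθₙsinφₙ, cosθₙ) = (-0.238977, -0.963642, -0.119517), ω = 0.4191.
R = I cosω + sinω [n̂]ₓ + (1−cosω) n̂n̂ᵀ gives
  R = [+0.918398, +0.068566, -0.389671; -0.028706, +0.993821, +0.107216; +0.394615, -0.087281, +0.914692]
β = atan2(√(R₁₃²+R₂₃²), R₃₃) = 0.416052; α = atan2(R₂₃, R₁₃) mod 2π = 2.873091; γ = atan2(R₃₂, −R₃₁) mod 2π = 3.359269
d^2_{1,-1}(β=0.4161) via the finite sum:
c=cos(0.416052/2)=0.978441, s=sin(0.416052/2)=0.206529; N=√[6·1·1·6]=6.000000
Admissible k: 0..1 (factorial args all ≥0)
  k=0: (−1)^2·6.0000/(2)·0.9784^2·0.2065^2 = +0.122504
  k=1: (−1)^3·6.0000/(6)·0.9784^0·0.2065^4 = -0.001819
d^2_{1,-1}(0.4161) = +0.122504 -0.001819 = +0.120685

d=0.1207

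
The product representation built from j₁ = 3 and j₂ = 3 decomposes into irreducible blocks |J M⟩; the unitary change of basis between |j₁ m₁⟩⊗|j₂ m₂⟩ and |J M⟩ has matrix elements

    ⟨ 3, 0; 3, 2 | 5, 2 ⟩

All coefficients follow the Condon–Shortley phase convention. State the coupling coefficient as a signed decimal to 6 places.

−√(1/3) = -0.577350

√[11·1!5!5!/12! · 3!3!5!1!7!3!] = √(43200)
  +(−1)^0/∏(0,1,3,5,2,0)! = 1/1440  (running 1/1440)
  +(−1)^1/∏(1,0,2,4,3,1)! = -1/288  (running -1/360)
⟨..|..⟩ = √(43200)·(-1/360) = -0.577350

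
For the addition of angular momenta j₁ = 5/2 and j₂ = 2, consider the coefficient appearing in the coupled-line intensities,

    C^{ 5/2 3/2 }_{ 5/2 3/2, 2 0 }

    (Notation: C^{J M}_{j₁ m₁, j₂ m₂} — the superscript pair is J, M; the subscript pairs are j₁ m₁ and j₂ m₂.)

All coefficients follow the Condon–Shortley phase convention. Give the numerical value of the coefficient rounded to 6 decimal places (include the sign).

j₁+j₂−J=2  J+j₁−j₂=3  J−j₁+j₂=2  j₁+j₂+J+1=8
(j₁±m₁, j₂±m₂, J±M) = (4,1,2,2,4,1)
P² = 288/35
sum k=0..1:
  [0] +1/8 = 1/8
  [1] −1/6 = -1/6
S = -1/24
C² = P²·S² = 1/70 ; C = -0.119523

−√(1/70) = -0.119523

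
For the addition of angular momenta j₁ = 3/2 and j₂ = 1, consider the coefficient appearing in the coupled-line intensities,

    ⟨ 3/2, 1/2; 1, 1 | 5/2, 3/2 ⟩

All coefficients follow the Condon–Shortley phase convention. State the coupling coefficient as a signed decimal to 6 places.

√[6·0!3!2!/6! · 2!1!2!0!4!1!] = √(48/5)
  +(−1)^0/∏(0,0,1,2,2,0)! = 1/4  (running 1/4)
⟨..|..⟩ = √(48/5)·(1/4) = +0.774597

+√(3/5) = +0.774597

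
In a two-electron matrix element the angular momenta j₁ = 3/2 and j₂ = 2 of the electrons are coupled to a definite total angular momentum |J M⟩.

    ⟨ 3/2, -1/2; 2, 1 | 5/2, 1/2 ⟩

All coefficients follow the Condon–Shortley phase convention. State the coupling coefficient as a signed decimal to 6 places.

-0.597614

j₁+j₂−J=1  J+j₁−j₂=2  J−j₁+j₂=3  j₁+j₂+J+1=7
(j₁±m₁, j₂±m₂, J±M) = (1,2,3,1,3,2)
P² = 72/35
sum k=0..1:
  [0] +1/12 = 1/12
  [1] −1/2 = -1/2
S = -5/12
C² = P²·S² = 5/14 ; C = -0.597614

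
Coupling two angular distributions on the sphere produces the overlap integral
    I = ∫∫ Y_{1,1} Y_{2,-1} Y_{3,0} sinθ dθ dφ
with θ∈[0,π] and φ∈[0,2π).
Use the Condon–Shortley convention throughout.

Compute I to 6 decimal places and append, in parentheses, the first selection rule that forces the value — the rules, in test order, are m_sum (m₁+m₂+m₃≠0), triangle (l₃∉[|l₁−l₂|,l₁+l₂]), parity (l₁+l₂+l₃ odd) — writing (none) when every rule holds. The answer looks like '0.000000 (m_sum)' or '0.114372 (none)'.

0.143048 (none)

Rules hold: Σm=0, L=6 even, 1≤3≤3.
N = 3·5·7 = 105
Δ = 0!·2!·4!/7! = 1/105
Racah Σ t=0..0: t=0:+1/4 = 1/4
⇒ 3j(1 2 3; 0 0 0)² = 3/35, sgn -1
Racah Σ t=0..0: t=0:+1/12 = 1/12
⇒ 3j(1 2 3; 1 -1 0)² = 1/35, sgn -1
4πI² = N·(3j₀)²·(3jₘ)² = 9/35
I = +1·√(0.257143/4π) = 0.14304817
No selection rule forces the value: the integral is nonzero (none).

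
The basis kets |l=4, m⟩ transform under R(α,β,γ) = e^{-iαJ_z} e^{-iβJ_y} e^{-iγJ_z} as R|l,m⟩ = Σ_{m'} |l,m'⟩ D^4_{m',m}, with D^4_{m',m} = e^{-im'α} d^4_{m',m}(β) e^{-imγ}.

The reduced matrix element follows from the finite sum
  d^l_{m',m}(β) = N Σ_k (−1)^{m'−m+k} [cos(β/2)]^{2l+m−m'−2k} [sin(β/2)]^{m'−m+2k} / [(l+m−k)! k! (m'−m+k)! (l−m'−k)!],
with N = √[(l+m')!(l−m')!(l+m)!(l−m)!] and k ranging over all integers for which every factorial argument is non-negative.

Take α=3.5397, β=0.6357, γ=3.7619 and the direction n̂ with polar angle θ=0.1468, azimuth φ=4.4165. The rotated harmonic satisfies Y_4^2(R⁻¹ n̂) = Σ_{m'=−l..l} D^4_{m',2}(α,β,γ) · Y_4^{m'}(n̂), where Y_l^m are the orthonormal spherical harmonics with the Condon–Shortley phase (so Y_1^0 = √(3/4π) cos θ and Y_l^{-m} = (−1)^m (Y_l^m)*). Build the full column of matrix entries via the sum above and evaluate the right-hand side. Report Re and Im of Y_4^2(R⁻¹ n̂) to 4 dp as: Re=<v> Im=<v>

Need the full column D^4_{m',2} for m'=−4..4 at α=3.5397, β=0.6357, γ=3.7619.
cos(β/2)=0.949910, sin(β/2)=0.312525
d^4_{-4,2}: single k=6 term ⇒ +0.004449;  D = +0.004176+0.001533i
d^4_{-3,2}: k∈[5..6] ⇒ +0.028685 -0.001035 = +0.027650;  D = -0.027620+0.001280i
d^4_{-2,2}: k∈[4..6] ⇒ +0.116509 -0.010089 +0.000091 = +0.106511;  D = +0.096165-0.045791i
d^4_{-1,2}: k∈[3..5] ⇒ +0.333872 -0.054210 +0.001174 = +0.280836;  D = -0.186923+0.209592i
d^4_{0,2}: k∈[2..4] ⇒ +0.680745 -0.196498 +0.007976 = +0.492223;  D = +0.159586-0.465635i
d^4_{1,2}: k∈[1..3] ⇒ +0.925330 -0.500809 +0.036140 = +0.460661;  D = +0.031267+0.459599i
d^4_{2,2}: k∈[0..2] ⇒ +0.662915 -0.861081 +0.116509 = -0.081657;  D = +0.036692+0.072949i
d^4_{3,2}: k∈[0..1] ⇒ -0.816065 +0.265003 = -0.551062;  D = -0.419103-0.357801i
d^4_{4,2}: single k=0 term ⇒ +0.379701;  D = -0.361770-0.115306i
Y_4^{m'}(θ=0.1468,φ=4.4165) and Σ D·Y over m':
  (+0.0042+0.0015i)·(+0.0001+0.0002i)  (-0.0276+0.0013i)·(+0.0030-0.0024i)  (+0.0962-0.0458i)·(-0.0348-0.0234i)  (-0.1869+0.2096i)·(-0.0769+0.2521i)  (+0.1596-0.4656i)·(+0.7574+0.0000i)  (+0.0313+0.4596i)·(+0.0769+0.2521i)  (+0.0367+0.0729i)·(-0.0348+0.0234i)  (-0.4191-0.3578i)·(-0.0030-0.0024i)  (-0.3618-0.1153i)·(+0.0001-0.0002i)
Y_4^2(R⁻¹ n̂) = -0.038203-0.372823i

Re=-0.0382 Im=-0.3728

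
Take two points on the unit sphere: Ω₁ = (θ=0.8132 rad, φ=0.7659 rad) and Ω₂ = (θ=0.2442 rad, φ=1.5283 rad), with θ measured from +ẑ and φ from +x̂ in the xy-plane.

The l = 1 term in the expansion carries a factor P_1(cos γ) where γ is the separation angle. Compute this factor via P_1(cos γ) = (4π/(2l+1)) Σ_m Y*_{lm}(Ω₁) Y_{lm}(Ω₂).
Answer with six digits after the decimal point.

Term-by-term m-sum for l=1 (normalisation 4π/3 = 4.188790):
  [-1]  conj(Y_{1,-1})(Ω₁) = 0.18091 + 0.17399j ; Y_{1,-1}(Ω₂) = 0.00355 - 0.08346j ; Δ = 0.01516 - 0.01448j
  [+0]  conj(Y_{1,0})(Ω₁) = 0.33576 + 0.00000j ; Y_{1,0}(Ω₂) = 0.47411 + 0.00000j ; Δ = 0.15918 + 0.00000j
  [+1]  conj(Y_{1,1})(Ω₁) = -0.18091 + 0.17399j ; Y_{1,1}(Ω₂) = -0.00355 - 0.08346j ; Δ = 0.01516 + 0.01448j
Accumulated sum 0.18951 + 0.00000j; after 4π/(2l+1) scaling, 0.79382 + 0.00000j ⇒ P_1 = 0.793817

0.793817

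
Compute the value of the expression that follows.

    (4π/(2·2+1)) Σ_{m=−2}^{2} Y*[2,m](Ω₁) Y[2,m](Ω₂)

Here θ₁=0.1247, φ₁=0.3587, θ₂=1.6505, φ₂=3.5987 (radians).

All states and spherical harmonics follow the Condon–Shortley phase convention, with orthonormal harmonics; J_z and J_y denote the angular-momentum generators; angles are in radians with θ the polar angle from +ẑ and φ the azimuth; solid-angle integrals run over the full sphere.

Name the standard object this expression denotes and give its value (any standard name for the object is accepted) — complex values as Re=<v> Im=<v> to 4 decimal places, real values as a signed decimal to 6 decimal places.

This sum is the spherical-harmonic addition theorem: it equals the Legendre polynomial P_l(cos γ) of the angle γ between the two directions.
Term-by-term m-sum for l=2 (normalisation 4π/5 = 2.513274):
  term(m=-2) = +0.002249-0.000448i   from Y*(Ω₁)=+0.004503+0.003928i, Y(Ω₂)=+0.234292-0.304022i
  term(m=-1) = +0.005818-0.000574i   from Y*(Ω₁)=+0.089273+0.033470i, Y(Ω₂)=+0.055020-0.027061i
  term(m=+0) = -0.190632+0.000000i   from Y*(Ω₁)=+0.616146-0.000000i, Y(Ω₂)=-0.309394+0.000000i
  term(m=+1) = +0.005818+0.000574i   from Y*(Ω₁)=-0.089273+0.033470i, Y(Ω₂)=-0.055020-0.027061i
  term(m=+2) = +0.002249+0.000448i   from Y*(Ω₁)=+0.004503-0.003928i, Y(Ω₂)=+0.234292+0.304022i
Accumulated sum -0.174498+0.000000i; after 4π/(2l+1) scaling, -0.438561+0.000000i ⇒ P_2 = -0.438561

Legendre polynomial (addition theorem), -0.438561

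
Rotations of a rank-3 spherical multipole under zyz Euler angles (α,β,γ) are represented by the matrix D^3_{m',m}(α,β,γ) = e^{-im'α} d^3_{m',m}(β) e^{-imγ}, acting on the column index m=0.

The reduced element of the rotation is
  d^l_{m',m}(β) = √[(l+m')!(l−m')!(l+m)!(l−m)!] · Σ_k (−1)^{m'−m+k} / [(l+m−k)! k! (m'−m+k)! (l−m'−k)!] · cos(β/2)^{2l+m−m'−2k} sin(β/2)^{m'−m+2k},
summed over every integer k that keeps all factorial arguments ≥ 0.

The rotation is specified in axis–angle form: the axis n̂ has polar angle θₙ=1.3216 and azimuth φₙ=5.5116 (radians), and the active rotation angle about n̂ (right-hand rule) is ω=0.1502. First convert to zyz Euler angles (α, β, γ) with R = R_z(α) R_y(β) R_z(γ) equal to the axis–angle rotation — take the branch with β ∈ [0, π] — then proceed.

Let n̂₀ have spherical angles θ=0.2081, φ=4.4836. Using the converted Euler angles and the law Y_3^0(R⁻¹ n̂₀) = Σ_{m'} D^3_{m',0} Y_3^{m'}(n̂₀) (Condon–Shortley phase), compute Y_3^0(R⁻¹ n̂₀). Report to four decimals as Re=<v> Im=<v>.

Axis–angle → zyz. n̂ = (sinθₙcosφₙ, sinθₙsinφₙ, cosθₙ) = (+0.694665, -0.675734, +0.246625), ω = 0.1502.
R = I cosω + sinω [n̂]ₓ + (1−cosω) n̂n̂ᵀ gives
  R = [+0.994174, -0.042189, -0.099185; +0.031619, +0.993882, -0.105823; +0.103043, +0.102070, +0.989426]
β = atan2(√(R₁₃²+R₂₃²), R₃₃) = 0.145552; α = atan2(R₂₃, R₁₃) mod 2π = 3.959358; γ = atan2(R₃₂, −R₃₁) mod 2π = 2.360936
Need the full column D^3_{m',0} for m'=−3..3 at α=3.9594, β=0.1456, γ=2.3609.
cos(β/2)=0.997353, sin(β/2)=0.072712
d^3_{-3,0}: single k=3 term ⇒ +0.001706;  D = +0.001317-0.001083i
d^3_{-2,0}: k∈[2..3] ⇒ +0.028653 -0.000152 = +0.028500;  D = -0.001844+0.028441i
d^3_{-1,0}: k∈[1..3] ⇒ +0.248565 -0.003963 +0.000007 = +0.244609;  D = -0.167276-0.178471i
d^3_{0,0}: k∈[0..3] ⇒ +0.984223 -0.047081 +0.000250 -0.000000 = +0.937391;  D = +0.937391+0.000000i
d^3_{1,0}: k∈[0..2] ⇒ -0.248565 +0.003963 -0.000007 = -0.244609;  D = +0.167276-0.178471i
d^3_{2,0}: k∈[0..1] ⇒ +0.028653 -0.000152 = +0.028500;  D = -0.001844-0.028441i
d^3_{3,0}: single k=0 term ⇒ -0.001706;  D = -0.001317-0.001083i
Y_3^{m'}(θ=0.2081,φ=4.4836) and Σ D·Y over m':
  (+0.0013-0.0011i)·(+0.0023-0.0028i)  (-0.0018+0.0284i)·(-0.0383-0.0189i)  (-0.1673-0.1785i)·(-0.0573+0.2462i)  (+0.9374+0.0000i)·(+0.6523+0.0000i)  (+0.1673-0.1785i)·(+0.0573+0.2462i)  (-0.0018-0.0284i)·(-0.0383+0.0189i)  (-0.0013-0.0011i)·(-0.0023-0.0028i)
Y_3^0(R⁻¹ n̂) = +0.719775-0.000000i

Re=0.7198 Im=0.0000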